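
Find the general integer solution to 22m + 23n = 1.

Step 1: Compute gcd(22, 23) = 1.
Since 1 divides 1, solutions exist.

Step 2: Find a particular solution using extended Euclidean algorithm.
We get m₀ = -1, n₀ = 1.
Check: 22*-1 + 23*1 = 1 = 1 ✓

Step 3: Write the general solution.
m = -1 + (23/1)t = -1 + 23t
n = 1 - (22/1)t = 1 - 22t
for any integer t.

m = -1 + 23t, n = 1 - 22t for integer t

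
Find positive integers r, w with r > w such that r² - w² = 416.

Factor: r² - w² = (r+w)(r-w) = 416.
We need two factors of 416 with the same parity.
Use r+w = 208 and r-w = 2 (product 208·2 = 416).
Adding: 2r = 210, so r = 105.
Subtracting: 2w = 206, so w = 103.
Check: 105² - 103² = 11025 - 10609 = 416 ✓

r = 105, w = 103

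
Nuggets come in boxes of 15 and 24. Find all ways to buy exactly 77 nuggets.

We need non-negative integers (x, y) with 15x + 24y = 77.
For each x in 0..5, check if 77 - 15x is a non-negative multiple of 24.
No x yields an integer y ≥ 0.

No solution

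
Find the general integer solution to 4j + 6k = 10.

Step 1: Compute gcd(4, 6) = 2.
Since 2 divides 10, solutions exist.

Step 2: Find a particular solution using extended Euclidean algorithm.
We get j₀ = -5, k₀ = 5.
Check: 4*-5 + 6*5 = 10 = 10 ✓

Step 3: Write the general solution.
j = -5 + (6/2)t = -5 + 3t
k = 5 - (4/2)t = 5 - 2t
for any integer t.

j = -5 + 3t, k = 5 - 2t for integer t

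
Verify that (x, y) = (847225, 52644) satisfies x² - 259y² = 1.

Compute x² = 847225² = 717790200625
Compute 259y² = 259·52644² = 259·2771390736 = 717790200624
x² - 259y² = 717790200625 - 717790200624 = 1
Since this equals 1, (847225, 52644) is a solution.

Yes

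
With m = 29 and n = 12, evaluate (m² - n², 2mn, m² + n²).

a = m² - n² = 841 - 144 = 697
b = 2mn = 2·29·12 = 696
c = m² + n² = 841 + 144 = 985
Verify: 697² + 696² = 485809 + 484416 = 970225 = 985² ✓

(697, 696, 985)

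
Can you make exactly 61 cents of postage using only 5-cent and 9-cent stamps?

We need non-negative x, y with 5x + 9y = 61.
gcd(5, 9) = 1 divides 61, so integer solutions exist.
Search for a non-negative one: x = 5 gives 9y = 61 - 25 = 36, so y = 4.
Check: 5·5 + 9·4 = 61 ✓

Yes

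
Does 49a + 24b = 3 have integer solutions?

Step 1: Compute gcd(49, 24).
gcd(49, 24) = 1

Step 2: Check divisibility.
Does 1 divide 3? 3 = 1 x 3, so yes.

By the theorem on linear Diophantine equations, 49a + 24b = 3 has integer solutions if and only if gcd(49, 24) divides 3. Since 1 | 3, solutions exist.

Yes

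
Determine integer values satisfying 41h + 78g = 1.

Step 1: Check solvability.
gcd(41, 78) = 1
Since 1 divides 1, solutions exist.

Step 2: Apply extended Euclidean algorithm to find gcd.
We find integers such that 41*x0 + 78*y0 = 1

Step 3: Scale the particular solution.
Multiply by 1/1 = 1:
h = -19, g = 10

Step 4: Verify.
41*(-19) + 78*(10) = 1 = 1 ✓

h = -19, g = 10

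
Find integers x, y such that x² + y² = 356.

We need to find integers x, y > 0 such that x² + y² = 356.
Trying x = 10: y² = 356 - 10² = 356 - 100 = 256
y = 16
Check: 10² + 16² = 100 + 256 = 356 ✓

356 = 10² + 16²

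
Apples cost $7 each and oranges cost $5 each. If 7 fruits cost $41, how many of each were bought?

Let a = apples, o = oranges.
a + o = 7
7a + 5o = 41
Substitute o = 7 - a:
7a + 5(7 - a) = 41
(7 - 5)a = 41 - 35
2a = 6
a = 3, o = 7 - 3 = 4

Apples: 3, Oranges: 4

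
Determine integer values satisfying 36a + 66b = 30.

Step 1: Check solvability.
gcd(36, 66) = 6
Since 6 divides 30, solutions exist.

Step 2: Apply extended Euclidean algorithm to find gcd.
We find integers such that 36*x0 + 66*y0 = 6

Step 3: Scale the particular solution.
Multiply by 30/6 = 5:
a = 10, b = -5

Step 4: Verify.
36*(10) + 66*(-5) = 30 = 30 ✓

a = 10, b = -5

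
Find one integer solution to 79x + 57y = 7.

Step 1: Check solvability.
gcd(79, 57) = 1
Since 1 divides 7, solutions exist.

Step 2: Apply extended Euclidean algorithm to find gcd.
We find integers such that 79*x0 + 57*y0 = 1

Step 3: Scale the particular solution.
Multiply by 7/1 = 7:
x = 91, y = -126

Step 4: Verify.
79*(91) + 57*(-126) = 7 = 7 ✓

x = 91, y = -126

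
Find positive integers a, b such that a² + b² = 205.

Search for a with 205 - a² a perfect square.
a = 3: 205 - 3² = 205 - 9 = 196 = 14² ✓
So a = 3, b = 14.

a = 3, b = 14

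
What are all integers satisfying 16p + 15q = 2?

Step 1: Compute gcd(16, 15) = 1.
Since 1 divides 2, solutions exist.

Step 2: Find a particular solution using extended Euclidean algorithm.
We get p₀ = 2, q₀ = -2.
Check: 16*2 + 15*-2 = 2 = 2 ✓

Step 3: Write the general solution.
p = 2 + (15/1)t = 2 + 15t
q = -2 - (16/1)t = -2 - 16t
for any integer t.

p = 2 + 15t, q = -2 - 16t for integer t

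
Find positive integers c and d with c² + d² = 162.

We need to find integers c, d > 0 such that c² + d² = 162.
Trying c = 9: d² = 162 - 9² = 162 - 81 = 81
d = 9
Check: 9² + 9² = 81 + 81 = 162 ✓

162 = 9² + 9²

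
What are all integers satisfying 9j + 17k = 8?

Step 1: Compute gcd(9, 17) = 1.
Since 1 divides 8, solutions exist.

Step 2: Find a particular solution using extended Euclidean algorithm.
We get j₀ = 16, k₀ = -8.
Check: 9*16 + 17*-8 = 8 = 8 ✓

Step 3: Write the general solution.
j = 16 + (17/1)t = 16 + 17t
k = -8 - (9/1)t = -8 - 9t
for any integer t.

j = 16 + 17t, k = -8 - 9t for integer t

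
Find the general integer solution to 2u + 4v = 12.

Step 1: Compute gcd(2, 4) = 2.
Since 2 divides 12, solutions exist.

Step 2: Find a particular solution using extended Euclidean algorithm.
We get u₀ = 6, v₀ = 0.
Check: 2*6 + 4*0 = 12 = 12 ✓

Step 3: Write the general solution.
u = 6 + (4/2)t = 6 + 2t
v = 0 - (2/2)t = 0 - 1t
for any integer t.

u = 6 + 2t, v = 0 - 1t for integer t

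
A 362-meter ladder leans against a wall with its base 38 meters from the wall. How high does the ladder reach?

The ladder, wall, and ground form a right triangle with hypotenuse 362 and one leg 38.
By the Pythagorean theorem: h² = 362² - 38² = 131044 - 1444 = 129600
h = √129600 = 360 meters

360 meters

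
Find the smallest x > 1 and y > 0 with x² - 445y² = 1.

We seek the smallest positive integers (x, y) with x² - 445y² = 1, i.e., x² = 445y² + 1.
Try successive y values:
y = 1: x² = 445·1² + 1 = 446, not a perfect square
y = 2: x² = 445·2² + 1 = 1781, not a perfect square
y = 3: x² = 445·3² + 1 = 4006, not a perfect square
... continuing the search (or via continued fractions) ...
y = 2060604: x² = 445·2060604² + 1 = 1889509535943121, x = 43468489 ✓

Verify: 43468489² - 445·2060604² = 1889509535943121 - 1889509535943120 = 1 ✓

x = 43468489, y = 2060604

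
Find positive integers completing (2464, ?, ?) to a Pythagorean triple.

We need the other leg and hypotenuse such that 2464² + x² = c².
Take x = 600, c = 2536: 2464² + 600² = 6071296 + 360000 = 6431296 = 2536² ✓
Triple: (600, 2464, 2536)

(600, 2464, 2536)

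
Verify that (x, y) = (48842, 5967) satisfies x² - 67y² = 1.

Compute x² = 48842² = 2385540964
Compute 67y² = 67·5967² = 67·35605089 = 2385540963
x² - 67y² = 2385540964 - 2385540963 = 1
Since this equals 1, (48842, 5967) is a solution.

Yes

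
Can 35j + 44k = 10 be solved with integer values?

Step 1: Compute gcd(35, 44).
gcd(35, 44) = 1

Step 2: Check divisibility.
Does 1 divide 10? 10 = 1 x 10, so yes.

By the theorem on linear Diophantine equations, 35j + 44k = 10 has integer solutions if and only if gcd(35, 44) divides 10. Since 1 | 10, solutions exist.

Yes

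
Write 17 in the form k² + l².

We need to find integers k, l > 0 such that k² + l² = 17.
Trying k = 1: l² = 17 - 1² = 17 - 1 = 16
l = 4
Check: 1² + 4² = 1 + 16 = 17 ✓

17 = 1² + 4²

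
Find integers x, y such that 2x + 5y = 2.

Step 1: Check solvability.
gcd(2, 5) = 1
Since 1 divides 2, solutions exist.

Step 2: Apply extended Euclidean algorithm to find gcd.
We find integers such that 2*x0 + 5*y0 = 1

Step 3: Scale the particular solution.
Multiply by 2/1 = 2:
x = -4, y = 2

Step 4: Verify.
2*(-4) + 5*(2) = 2 = 2 ✓

x = -4, y = 2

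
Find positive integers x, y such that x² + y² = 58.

Search for x with 58 - x² a perfect square.
x = 3: 58 - 3² = 58 - 9 = 49 = 7² ✓
So x = 3, y = 7.

x = 3, y = 7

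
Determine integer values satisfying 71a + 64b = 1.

Step 1: Check solvability.
gcd(71, 64) = 1
Since 1 divides 1, solutions exist.

Step 2: Apply extended Euclidean algorithm to find gcd.
We find integers such that 71*x0 + 64*y0 = 1

Step 3: Scale the particular solution.
Multiply by 1/1 = 1:
a = -9, b = 10

Step 4: Verify.
71*(-9) + 64*(10) = 1 = 1 ✓

a = -9, b = 10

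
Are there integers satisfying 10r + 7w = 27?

Step 1: Compute gcd(10, 7).
gcd(10, 7) = 1

Step 2: Check divisibility.
Does 1 divide 27? 27 = 1 x 27, so yes.

By the theorem on linear Diophantine equations, 10r + 7w = 27 has integer solutions if and only if gcd(10, 7) divides 27. Since 1 | 27, solutions exist.

Yes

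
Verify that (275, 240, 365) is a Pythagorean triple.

Compute a² + b² = 275² + 240² = 75625 + 57600 = 133225
Compute c² = 365² = 133225
Since 133225 = 133225, confirmed.

Yes, it is a Pythagorean triple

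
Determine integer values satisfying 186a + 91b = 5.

Step 1: Check solvability.
gcd(186, 91) = 1
Since 1 divides 5, solutions exist.

Step 2: Apply extended Euclidean algorithm to find gcd.
We find integers such that 186*x0 + 91*y0 = 1

Step 3: Scale the particular solution.
Multiply by 5/1 = 5:
a = 115, b = -235

Step 4: Verify.
186*(115) + 91*(-235) = 5 = 5 ✓

a = 115, b = -235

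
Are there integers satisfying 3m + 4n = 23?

Step 1: Compute gcd(3, 4).
gcd(3, 4) = 1

Step 2: Check divisibility.
Does 1 divide 23? 23 = 1 x 23, so yes.

By the theorem on linear Diophantine equations, 3m + 4n = 23 has integer solutions if and only if gcd(3, 4) divides 23. Since 1 | 23, solutions exist.

Yes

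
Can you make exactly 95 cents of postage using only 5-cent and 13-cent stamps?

We need non-negative x, y with 5x + 13y = 95.
gcd(5, 13) = 1 divides 95, so integer solutions exist.
Search for a non-negative one: x = 6 gives 13y = 95 - 30 = 65, so y = 5.
Check: 5·6 + 13·5 = 95 ✓

Yes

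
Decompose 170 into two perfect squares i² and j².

We need to find integers i, j > 0 such that i² + j² = 170.
Trying i = 1: j² = 170 - 1² = 170 - 1 = 169
j = 13
Check: 1² + 13² = 1 + 169 = 170 ✓

170 = 1² + 13²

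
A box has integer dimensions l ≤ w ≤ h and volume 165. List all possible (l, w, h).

Iterate l from 1 to ⌊165^(1/3)⌋. For each l dividing 165, iterate w ≥ l with w dividing 165/l, and set h = 165/(l·w).
Triples found (5): (1×1×165), (1×3×55), (1×5×33), (1×11×15), (3×5×11)

(1×1×165), (1×3×55), (1×5×33), (1×11×15), (3×5×11)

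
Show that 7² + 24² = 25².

Compute a² + b² = 7² + 24² = 49 + 576 = 625
Compute c² = 25² = 625
Since 625 = 625, confirmed.

Yes, it is a Pythagorean triple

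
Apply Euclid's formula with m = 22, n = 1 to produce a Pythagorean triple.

a = m² - n² = 22² - 1² = 484 - 1 = 483
b = 2mn = 2·22·1 = 44
c = m² + n² = 484 + 1 = 485
Verify: 483² + 44² = 233289 + 1936 = 235225 = 485² ✓

(483, 44, 485)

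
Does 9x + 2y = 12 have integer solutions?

Step 1: Compute gcd(9, 2).
gcd(9, 2) = 1

Step 2: Check divisibility.
Does 1 divide 12? 12 = 1 x 12, so yes.

By the theorem on linear Diophantine equations, 9x + 2y = 12 has integer solutions if and only if gcd(9, 2) divides 12. Since 1 | 12, solutions exist.

Yes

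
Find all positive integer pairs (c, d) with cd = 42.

The positive divisors of 42 are: 1, 2, 3, 6, 7, 14, 21, 42.
Each divisor d gives the pair (d, 42/d):
(1, 42), (2, 21), (3, 14), (6, 7), (7, 6), (14, 3), (21, 2), (42, 1)

(1, 42), (2, 21), (3, 14), (6, 7), (7, 6), (14, 3), (21, 2), (42, 1)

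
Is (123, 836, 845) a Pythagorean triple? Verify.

Compute a² + b² = 123² + 836² = 15129 + 698896 = 714025
Compute c² = 845² = 714025
Since 714025 = 714025, confirmed.

Yes, it is a Pythagorean triple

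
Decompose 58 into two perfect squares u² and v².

We need to find integers u, v > 0 such that u² + v² = 58.
Trying u = 3: v² = 58 - 3² = 58 - 9 = 49
v = 7
Check: 3² + 7² = 9 + 49 = 58 ✓

58 = 3² + 7²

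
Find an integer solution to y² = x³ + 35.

Try small integer x values and check whether x³ + 35 is a perfect square.
x = 1: x³ + 35 = 1³ + 35 = 1 + 35 = 36
Is 36 a perfect square? 6² = 36 ✓
So (x, y) = (1, 6) is a solution.

x = 1, y = 6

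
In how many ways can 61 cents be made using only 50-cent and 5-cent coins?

We need non-negative integers (x, y) with 50x + 5y = 61.
For each x from 0 to 1, check if (61 - 50x) is a non-negative multiple of 5.
Solutions (x, y): none
Count: 0

0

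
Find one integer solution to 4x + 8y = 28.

Step 1: Check solvability.
gcd(4, 8) = 4
Since 4 divides 28, solutions exist.

Step 2: Apply extended Euclidean algorithm to find gcd.
We find integers such that 4*x0 + 8*y0 = 4

Step 3: Scale the particular solution.
Multiply by 28/4 = 7:
x = 7, y = 0

Step 4: Verify.
4*(7) + 8*(0) = 28 = 28 ✓

x = 7, y = 0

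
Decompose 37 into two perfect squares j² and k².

We need to find integers j, k > 0 such that j² + k² = 37.
Trying j = 1: k² = 37 - 1² = 37 - 1 = 36
k = 6
Check: 1² + 6² = 1 + 36 = 37 ✓

37 = 1² + 6²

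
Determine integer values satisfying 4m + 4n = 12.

Step 1: Check solvability.
gcd(4, 4) = 4
Since 4 divides 12, solutions exist.

Step 2: Apply extended Euclidean algorithm to find gcd.
We find integers such that 4*x0 + 4*y0 = 4

Step 3: Scale the particular solution.
Multiply by 12/4 = 3:
m = 0, n = 3

Step 4: Verify.
4*(0) + 4*(3) = 12 = 12 ✓

m = 0, n = 3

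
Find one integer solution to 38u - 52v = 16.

Step 1: Check solvability.
gcd(38, 52) = 2
Since 2 divides 16, solutions exist.

Step 2: Apply extended Euclidean algorithm to find gcd.
We find integers such that 38*x0 + 52*y0 = 2

Step 3: Scale the particular solution.
Multiply by 16/2 = 8:
u = 88, v = 64

Step 4: Verify.
38*(88) - 52*(64) = 16 = 16 ✓

u = 88, v = 64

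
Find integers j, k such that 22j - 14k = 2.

Step 1: Check solvability.
gcd(22, 14) = 2
Since 2 divides 2, solutions exist.

Step 2: Apply extended Euclidean algorithm to find gcd.
We find integers such that 22*x0 + 14*y0 = 2

Step 3: Scale the particular solution.
Multiply by 2/2 = 1:
j = 2, k = 3

Step 4: Verify.
22*(2) - 14*(3) = 2 = 2 ✓

j = 2, k = 3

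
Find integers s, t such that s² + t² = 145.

We need to find integers s, t > 0 such that s² + t² = 145.
Trying s = 1: t² = 145 - 1² = 145 - 1 = 144
t = 12
Check: 1² + 12² = 1 + 144 = 145 ✓

145 = 1² + 12²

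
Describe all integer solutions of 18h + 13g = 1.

Step 1: Compute gcd(18, 13) = 1.
Since 1 divides 1, solutions exist.

Step 2: Find a particular solution using extended Euclidean algorithm.
We get h₀ = -5, g₀ = 7.
Check: 18*-5 + 13*7 = 1 = 1 ✓

Step 3: Write the general solution.
h = -5 + (13/1)t = -5 + 13t
g = 7 - (18/1)t = 7 - 18t
for any integer t.

h = -5 + 13t, g = 7 - 18t for integer t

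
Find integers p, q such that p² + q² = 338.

We need to find integers p, q > 0 such that p² + q² = 338.
Trying p = 7: q² = 338 - 7² = 338 - 49 = 289
q = 17
Check: 7² + 17² = 49 + 289 = 338 ✓

338 = 7² + 17²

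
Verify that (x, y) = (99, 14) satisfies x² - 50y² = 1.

Compute x² = 99² = 9801
Compute 50y² = 50·14² = 50·196 = 9800
x² - 50y² = 9801 - 9800 = 1
Since this equals 1, (99, 14) is a solution.

Yes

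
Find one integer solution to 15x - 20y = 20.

Step 1: Check solvability.
gcd(15, 20) = 5
Since 5 divides 20, solutions exist.

Step 2: Apply extended Euclidean algorithm to find gcd.
We find integers such that 15*x0 + 20*y0 = 5

Step 3: Scale the particular solution.
Multiply by 20/5 = 4:
x = -4, y = -4

Step 4: Verify.
15*(-4) - 20*(-4) = 20 = 20 ✓

x = -4, y = -4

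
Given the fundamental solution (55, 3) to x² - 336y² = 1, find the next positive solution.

Solutions to x² - Dy² = 1 are generated by powers of (x₀ + y₀√D).
The next solution satisfies x₁ + y₁√336 = (x₀ + y₀√336)², giving:
x₁ = x₀² + 336y₀² = 55² + 336·3² = 3025 + 3024 = 6049
y₁ = 2x₀y₀ = 2·55·3 = 330

Verify: 6049² - 336·330² = 36590401 - 36590400 = 1 ✓

x = 6049, y = 330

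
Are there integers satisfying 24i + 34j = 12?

Step 1: Compute gcd(24, 34).
gcd(24, 34) = 2

Step 2: Check divisibility.
Does 2 divide 12? 12 = 2 x 6, so yes.

By the theorem on linear Diophantine equations, 24i + 34j = 12 has integer solutions if and only if gcd(24, 34) divides 12. Since 2 | 12, solutions exist.

Yes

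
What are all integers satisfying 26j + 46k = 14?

Step 1: Compute gcd(26, 46) = 2.
Since 2 divides 14, solutions exist.

Step 2: Find a particular solution using extended Euclidean algorithm.
We get j₀ = -49, k₀ = 28.
Check: 26*-49 + 46*28 = 14 = 14 ✓

Step 3: Write the general solution.
j = -49 + (46/2)t = -49 + 23t
k = 28 - (26/2)t = 28 - 13t
for any integer t.

j = -49 + 23t, k = 28 - 13t for integer t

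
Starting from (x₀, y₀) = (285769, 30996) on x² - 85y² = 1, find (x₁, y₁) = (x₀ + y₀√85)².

Solutions to x² - Dy² = 1 are generated by powers of (x₀ + y₀√D).
The next solution satisfies x₁ + y₁√85 = (x₀ + y₀√85)², giving:
x₁ = x₀² + 85y₀² = 285769² + 85·30996² = 81663921361 + 81663921360 = 163327842721
y₁ = 2x₀y₀ = 2·285769·30996 = 17715391848

Verify: 163327842721² - 85·17715391848² = 26675984207895712683841 - 26675984207895712683840 = 1 ✓

x = 163327842721, y = 17715391848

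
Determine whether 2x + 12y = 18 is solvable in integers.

Step 1: Compute gcd(2, 12).
gcd(2, 12) = 2

Step 2: Check divisibility.
Does 2 divide 18? 18 = 2 x 9, so yes.

By the theorem on linear Diophantine equations, 2x + 12y = 18 has integer solutions if and only if gcd(2, 12) divides 18. Since 2 | 18, solutions exist.

Yes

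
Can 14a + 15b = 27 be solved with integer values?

Step 1: Compute gcd(14, 15).
gcd(14, 15) = 1

Step 2: Check divisibility.
Does 1 divide 27? 27 = 1 x 27, so yes.

By the theorem on linear Diophantine equations, 14a + 15b = 27 has integer solutions if and only if gcd(14, 15) divides 27. Since 1 | 27, solutions exist.

Yes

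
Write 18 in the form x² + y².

We need to find integers x, y > 0 such that x² + y² = 18.
Trying x = 3: y² = 18 - 3² = 18 - 9 = 9
y = 3
Check: 3² + 3² = 9 + 9 = 18 ✓

18 = 3² + 3²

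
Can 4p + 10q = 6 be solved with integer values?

Step 1: Compute gcd(4, 10).
gcd(4, 10) = 2

Step 2: Check divisibility.
Does 2 divide 6? 6 = 2 x 3, so yes.

By the theorem on linear Diophantine equations, 4p + 10q = 6 has integer solutions if and only if gcd(4, 10) divides 6. Since 2 | 6, solutions exist.

Yes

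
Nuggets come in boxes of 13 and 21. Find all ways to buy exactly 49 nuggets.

We need non-negative integers (x, y) with 13x + 21y = 49.
For each x in 0..3, check if 49 - 13x is a non-negative multiple of 21.
No x yields an integer y ≥ 0.

No solution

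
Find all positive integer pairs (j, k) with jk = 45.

The positive divisors of 45 are: 1, 3, 5, 9, 15, 45.
Each divisor d gives the pair (d, 45/d):
(1, 45), (3, 15), (5, 9), (9, 5), (15, 3), (45, 1)

(1, 45), (3, 15), (5, 9), (9, 5), (15, 3), (45, 1)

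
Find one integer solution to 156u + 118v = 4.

Step 1: Check solvability.
gcd(156, 118) = 2
Since 2 divides 4, solutions exist.

Step 2: Apply extended Euclidean algorithm to find gcd.
We find integers such that 156*x0 + 118*y0 = 2

Step 3: Scale the particular solution.
Multiply by 4/2 = 2:
u = 56, v = -74

Step 4: Verify.
156*(56) + 118*(-74) = 4 = 4 ✓

u = 56, v = -74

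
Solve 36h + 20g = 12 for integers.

Step 1: Check solvability.
gcd(36, 20) = 4
Since 4 divides 12, solutions exist.

Step 2: Apply extended Euclidean algorithm to find gcd.
We find integers such that 36*x0 + 20*y0 = 4

Step 3: Scale the particular solution.
Multiply by 12/4 = 3:
h = -3, g = 6

Step 4: Verify.
36*(-3) + 20*(6) = 12 = 12 ✓

h = -3, g = 6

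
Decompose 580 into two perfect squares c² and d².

We need to find integers c, d > 0 such that c² + d² = 580.
Trying c = 2: d² = 580 - 2² = 580 - 4 = 576
d = 24
Check: 2² + 24² = 4 + 576 = 580 ✓

580 = 2² + 24²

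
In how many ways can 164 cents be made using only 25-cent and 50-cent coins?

We need non-negative integers (x, y) with 25x + 50y = 164.
For each x from 0 to 6, check if (164 - 25x) is a non-negative multiple of 50.
Solutions (x, y): none
Count: 0

0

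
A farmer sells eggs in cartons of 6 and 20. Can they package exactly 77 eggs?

We need non-negative a, b with 6a + 20b = 77.
gcd(6, 20) = 2, and 2 does not divide 77.
No integer solutions exist.

No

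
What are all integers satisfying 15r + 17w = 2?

Step 1: Compute gcd(15, 17) = 1.
Since 1 divides 2, solutions exist.

Step 2: Find a particular solution using extended Euclidean algorithm.
We get r₀ = 16, w₀ = -14.
Check: 15*16 + 17*-14 = 2 = 2 ✓

Step 3: Write the general solution.
r = 16 + (17/1)t = 16 + 17t
w = -14 - (15/1)t = -14 - 15t
for any integer t.

r = 16 + 17t, w = -14 - 15t for integer t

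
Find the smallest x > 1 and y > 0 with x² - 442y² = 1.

We seek the smallest positive integers (x, y) with x² - 442y² = 1, i.e., x² = 442y² + 1.
Try successive y values:
y = 1: x² = 442·1² + 1 = 443, not a perfect square
y = 2: x² = 442·2² + 1 = 1769, not a perfect square
y = 3: x² = 442·3² + 1 = 3979, not a perfect square
... continuing the search (or via continued fractions) ...
y = 42: x² = 442·42² + 1 = 779689, x = 883 ✓

Verify: 883² - 442·42² = 779689 - 779688 = 1 ✓

x = 883, y = 42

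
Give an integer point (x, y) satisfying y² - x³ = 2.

Try small integer x values and check whether x³ + 2 is a perfect square.
x = -1: x³ + 2 = -1³ + 2 = -1 + 2 = 1
Is 1 a perfect square? 1² = 1 ✓
So (x, y) = (-1, 1) is a solution.

x = -1, y = 1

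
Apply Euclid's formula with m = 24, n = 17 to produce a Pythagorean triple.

a = m² - n² = 24² - 17² = 576 - 289 = 287
b = 2mn = 2·24·17 = 816
c = m² + n² = 576 + 289 = 865
Verify: 287² + 816² = 82369 + 665856 = 748225 = 865² ✓

(287, 816, 865)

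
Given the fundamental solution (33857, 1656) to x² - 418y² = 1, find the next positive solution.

Solutions to x² - Dy² = 1 are generated by powers of (x₀ + y₀√D).
The next solution satisfies x₁ + y₁√418 = (x₀ + y₀√418)², giving:
x₁ = x₀² + 418y₀² = 33857² + 418·1656² = 1146296449 + 1146296448 = 2292592897
y₁ = 2x₀y₀ = 2·33857·1656 = 112134384

Verify: 2292592897² - 418·112134384² = 5255982191374852609 - 5255982191374852608 = 1 ✓

x = 2292592897, y = 112134384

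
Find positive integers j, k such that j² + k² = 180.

Search for j with 180 - j² a perfect square.
j = 6: 180 - 6² = 180 - 36 = 144 = 12² ✓
So j = 6, k = 12.

j = 6, k = 12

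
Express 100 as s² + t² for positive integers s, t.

We need to find integers s, t > 0 such that s² + t² = 100.
Trying s = 6: t² = 100 - 6² = 100 - 36 = 64
t = 8
Check: 6² + 8² = 36 + 64 = 100 ✓

100 = 6² + 8²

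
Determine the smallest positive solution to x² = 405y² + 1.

We seek the smallest positive integers (x, y) with x² - 405y² = 1, i.e., x² = 405y² + 1.
Try successive y values:
y = 1: x² = 405·1² + 1 = 406, not a perfect square
y = 2: x² = 405·2² + 1 = 1621, not a perfect square
y = 3: x² = 405·3² + 1 = 3646, not a perfect square
... continuing the search (or via continued fractions) ...
y = 8: x² = 405·8² + 1 = 25921, x = 161 ✓

Verify: 161² - 405·8² = 25921 - 25920 = 1 ✓

x = 161, y = 8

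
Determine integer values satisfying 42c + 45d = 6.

Step 1: Check solvability.
gcd(42, 45) = 3
Since 3 divides 6, solutions exist.

Step 2: Apply extended Euclidean algorithm to find gcd.
We find integers such that 42*x0 + 45*y0 = 3

Step 3: Scale the particular solution.
Multiply by 6/3 = 2:
c = -2, d = 2

Step 4: Verify.
42*(-2) + 45*(2) = 6 = 6 ✓

c = -2, d = 2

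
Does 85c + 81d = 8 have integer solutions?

Step 1: Compute gcd(85, 81).
gcd(85, 81) = 1

Step 2: Check divisibility.
Does 1 divide 8? 8 = 1 x 8, so yes.

By the theorem on linear Diophantine equations, 85c + 81d = 8 has integer solutions if and only if gcd(85, 81) divides 8. Since 1 | 8, solutions exist.

Yes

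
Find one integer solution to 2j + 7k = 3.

Step 1: Check solvability.
gcd(2, 7) = 1
Since 1 divides 3, solutions exist.

Step 2: Apply extended Euclidean algorithm to find gcd.
We find integers such that 2*x0 + 7*y0 = 1

Step 3: Scale the particular solution.
Multiply by 3/1 = 3:
j = -9, k = 3

Step 4: Verify.
2*(-9) + 7*(3) = 3 = 3 ✓

j = -9, k = 3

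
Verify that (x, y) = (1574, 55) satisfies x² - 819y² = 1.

Compute x² = 1574² = 2477476
Compute 819y² = 819·55² = 819·3025 = 2477475
x² - 819y² = 2477476 - 2477475 = 1
Since this equals 1, (1574, 55) is a solution.

Yes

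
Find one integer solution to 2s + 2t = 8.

Step 1: Check solvability.
gcd(2, 2) = 2
Since 2 divides 8, solutions exist.

Step 2: Apply extended Euclidean algorithm to find gcd.
We find integers such that 2*x0 + 2*y0 = 2

Step 3: Scale the particular solution.
Multiply by 8/2 = 4:
s = 0, t = 4

Step 4: Verify.
2*(0) + 2*(4) = 8 = 8 ✓

s = 0, t = 4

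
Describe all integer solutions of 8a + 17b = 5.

Step 1: Compute gcd(8, 17) = 1.
Since 1 divides 5, solutions exist.

Step 2: Find a particular solution using extended Euclidean algorithm.
We get a₀ = -10, b₀ = 5.
Check: 8*-10 + 17*5 = 5 = 5 ✓

Step 3: Write the general solution.
a = -10 + (17/1)t = -10 + 17t
b = 5 - (8/1)t = 5 - 8t
for any integer t.

a = -10 + 17t, b = 5 - 8t for integer t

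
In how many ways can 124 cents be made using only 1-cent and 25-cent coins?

We need non-negative integers (x, y) with 1x + 25y = 124.
For each x from 0 to 124, check if (124 - 1x) is a non-negative multiple of 25.
Solutions (x, y): (24,4), (49,3), (74,2), (99,1), ...
Count: 5

5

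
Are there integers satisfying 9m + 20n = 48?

Step 1: Compute gcd(9, 20).
gcd(9, 20) = 1

Step 2: Check divisibility.
Does 1 divide 48? 48 = 1 x 48, so yes.

By the theorem on linear Diophantine equations, 9m + 20n = 48 has integer solutions if and only if gcd(9, 20) divides 48. Since 1 | 48, solutions exist.

Yes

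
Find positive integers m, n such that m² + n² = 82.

Search for m with 82 - m² a perfect square.
m = 1: 82 - 1² = 82 - 1 = 81 = 9² ✓
So m = 1, n = 9.

m = 1, n = 9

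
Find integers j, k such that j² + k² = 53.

We need to find integers j, k > 0 such that j² + k² = 53.
Trying j = 2: k² = 53 - 2² = 53 - 4 = 49
k = 7
Check: 2² + 7² = 4 + 49 = 53 ✓

53 = 2² + 7²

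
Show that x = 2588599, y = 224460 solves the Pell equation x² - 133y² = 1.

Compute x² = 2588599² = 6700844782801
Compute 133y² = 133·224460² = 133·50382291600 = 6700844782800
x² - 133y² = 6700844782801 - 6700844782800 = 1
Since this equals 1, (2588599, 224460) is a solution.

Yes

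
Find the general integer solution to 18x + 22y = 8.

Step 1: Compute gcd(18, 22) = 2.
Since 2 divides 8, solutions exist.

Step 2: Find a particular solution using extended Euclidean algorithm.
We get x₀ = 20, y₀ = -16.
Check: 18*20 + 22*-16 = 8 = 8 ✓

Step 3: Write the general solution.
x = 20 + (22/2)t = 20 + 11t
y = -16 - (18/2)t = -16 - 9t
for any integer t.

x = 20 + 11t, y = -16 - 9t for integer t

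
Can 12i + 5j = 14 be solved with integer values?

Step 1: Compute gcd(12, 5).
gcd(12, 5) = 1

Step 2: Check divisibility.
Does 1 divide 14? 14 = 1 x 14, so yes.

By the theorem on linear Diophantine equations, 12i + 5j = 14 has integer solutions if and only if gcd(12, 5) divides 14. Since 1 | 14, solutions exist.

Yes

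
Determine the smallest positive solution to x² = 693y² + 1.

We seek the smallest positive integers (x, y) with x² - 693y² = 1, i.e., x² = 693y² + 1.
Try successive y values:
y = 1: x² = 693·1² + 1 = 694, not a perfect square
y = 2: x² = 693·2² + 1 = 2773, not a perfect square
y = 3: x² = 693·3² + 1 = 6238, not a perfect square
... continuing the search (or via continued fractions) ...
y = 9360: x² = 693·9360² + 1 = 60713452801, x = 246401 ✓

Verify: 246401² - 693·9360² = 60713452801 - 60713452800 = 1 ✓

x = 246401, y = 9360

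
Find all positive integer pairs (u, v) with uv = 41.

The positive divisors of 41 are: 1, 41.
Each divisor d gives the pair (d, 41/d):
(1, 41), (41, 1)

(1, 41), (41, 1)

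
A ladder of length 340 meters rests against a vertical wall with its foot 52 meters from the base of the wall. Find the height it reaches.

The ladder, wall, and ground form a right triangle with hypotenuse 340 and one leg 52.
By the Pythagorean theorem: h² = 340² - 52² = 115600 - 2704 = 112896
h = √112896 = 336 meters

336 meters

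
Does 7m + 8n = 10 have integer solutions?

Step 1: Compute gcd(7, 8).
gcd(7, 8) = 1

Step 2: Check divisibility.
Does 1 divide 10? 10 = 1 x 10, so yes.

By the theorem on linear Diophantine equations, 7m + 8n = 10 has integer solutions if and only if gcd(7, 8) divides 10. Since 1 | 10, solutions exist.

Yes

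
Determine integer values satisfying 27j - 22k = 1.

Step 1: Check solvability.
gcd(27, 22) = 1
Since 1 divides 1, solutions exist.

Step 2: Apply extended Euclidean algorithm to find gcd.
We find integers such that 27*x0 + 22*y0 = 1

Step 3: Scale the particular solution.
Multiply by 1/1 = 1:
j = 9, k = 11

Step 4: Verify.
27*(9) - 22*(11) = 1 = 1 ✓

j = 9, k = 11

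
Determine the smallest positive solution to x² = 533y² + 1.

We seek the smallest positive integers (x, y) with x² - 533y² = 1, i.e., x² = 533y² + 1.
Try successive y values:
y = 1: x² = 533·1² + 1 = 534, not a perfect square
y = 2: x² = 533·2² + 1 = 2133, not a perfect square
y = 3: x² = 533·3² + 1 = 4798, not a perfect square
... continuing the search (or via continued fractions) ...
y = 3242540: x² = 533·3242540² + 1 = 5603996992302801, x = 74859849 ✓

Verify: 74859849² - 533·3242540² = 5603996992302801 - 5603996992302800 = 1 ✓

x = 74859849, y = 3242540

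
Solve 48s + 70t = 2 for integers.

Step 1: Check solvability.
gcd(48, 70) = 2
Since 2 divides 2, solutions exist.

Step 2: Apply extended Euclidean algorithm to find gcd.
We find integers such that 48*x0 + 70*y0 = 2

Step 3: Scale the particular solution.
Multiply by 2/2 = 1:
s = -16, t = 11

Step 4: Verify.
48*(-16) + 70*(11) = 2 = 2 ✓

s = -16, t = 11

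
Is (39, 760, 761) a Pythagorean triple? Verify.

Compute a² + b² = 39² + 760² = 1521 + 577600 = 579121
Compute c² = 761² = 579121
Since 579121 = 579121, confirmed.

Yes, it is a Pythagorean triple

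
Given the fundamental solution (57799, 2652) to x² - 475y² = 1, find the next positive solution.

Solutions to x² - Dy² = 1 are generated by powers of (x₀ + y₀√D).
The next solution satisfies x₁ + y₁√475 = (x₀ + y₀√475)², giving:
x₁ = x₀² + 475y₀² = 57799² + 475·2652² = 3340724401 + 3340724400 = 6681448801
y₁ = 2x₀y₀ = 2·57799·2652 = 306565896

Verify: 6681448801² - 475·306565896² = 44641758080384337601 - 44641758080384337600 = 1 ✓

x = 6681448801, y = 306565896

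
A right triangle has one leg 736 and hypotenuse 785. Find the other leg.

a² = c² - b² = 616225 - 541696 = 74529
a = 273

273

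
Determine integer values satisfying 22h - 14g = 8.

Step 1: Check solvability.
gcd(22, 14) = 2
Since 2 divides 8, solutions exist.

Step 2: Apply extended Euclidean algorithm to find gcd.
We find integers such that 22*x0 + 14*y0 = 2

Step 3: Scale the particular solution.
Multiply by 8/2 = 4:
h = 8, g = 12

Step 4: Verify.
22*(8) - 14*(12) = 8 = 8 ✓

h = 8, g = 12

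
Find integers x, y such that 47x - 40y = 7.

Step 1: Check solvability.
gcd(47, 40) = 1
Since 1 divides 7, solutions exist.

Step 2: Apply extended Euclidean algorithm to find gcd.
We find integers such that 47*x0 + 40*y0 = 1

Step 3: Scale the particular solution.
Multiply by 7/1 = 7:
x = -119, y = -140

Step 4: Verify.
47*(-119) - 40*(-140) = 7 = 7 ✓

x = -119, y = -140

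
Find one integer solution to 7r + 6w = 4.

Step 1: Check solvability.
gcd(7, 6) = 1
Since 1 divides 4, solutions exist.

Step 2: Apply extended Euclidean algorithm to find gcd.
We find integers such that 7*x0 + 6*y0 = 1

Step 3: Scale the particular solution.
Multiply by 4/1 = 4:
r = 4, w = -4

Step 4: Verify.
7*(4) + 6*(-4) = 4 = 4 ✓

r = 4, w = -4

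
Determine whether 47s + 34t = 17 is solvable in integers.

Step 1: Compute gcd(47, 34).
gcd(47, 34) = 1

Step 2: Check divisibility.
Does 1 divide 17? 17 = 1 x 17, so yes.

By the theorem on linear Diophantine equations, 47s + 34t = 17 has integer solutions if and only if gcd(47, 34) divides 17. Since 1 | 17, solutions exist.

Yes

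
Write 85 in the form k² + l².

We need to find integers k, l > 0 such that k² + l² = 85.
Trying k = 2: l² = 85 - 2² = 85 - 4 = 81
l = 9
Check: 2² + 9² = 4 + 81 = 85 ✓

85 = 2² + 9²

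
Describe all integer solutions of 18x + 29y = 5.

Step 1: Compute gcd(18, 29) = 1.
Since 1 divides 5, solutions exist.

Step 2: Find a particular solution using extended Euclidean algorithm.
We get x₀ = -40, y₀ = 25.
Check: 18*-40 + 29*25 = 5 = 5 ✓

Step 3: Write the general solution.
x = -40 + (29/1)t = -40 + 29t
y = 25 - (18/1)t = 25 - 18t
for any integer t.

x = -40 + 29t, y = 25 - 18t for integer t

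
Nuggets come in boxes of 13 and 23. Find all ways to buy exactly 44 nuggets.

We need non-negative integers (x, y) with 13x + 23y = 44.
For each x in 0..3, check if 44 - 13x is a non-negative multiple of 23.
No x yields an integer y ≥ 0.

No solution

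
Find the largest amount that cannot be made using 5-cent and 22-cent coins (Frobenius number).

For two coprime denominations a and b, the Frobenius number (largest value not representable as a non-negative combination) is ab - a - b.
Here gcd(5, 22) = 1, so they are coprime.
F(5, 22) = 5·22 - 5 - 22 = 110 - 27 = 83

83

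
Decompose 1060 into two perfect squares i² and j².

We need to find integers i, j > 0 such that i² + j² = 1060.
Trying i = 6: j² = 1060 - 6² = 1060 - 36 = 1024
j = 32
Check: 6² + 32² = 36 + 1024 = 1060 ✓

1060 = 6² + 32²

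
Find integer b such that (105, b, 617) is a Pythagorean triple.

b² = c² - a² = 617² - 105² = 380689 - 11025 = 369664
b = sqrt(369664) = 608

608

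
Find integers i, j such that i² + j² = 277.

We need to find integers i, j > 0 such that i² + j² = 277.
Trying i = 9: j² = 277 - 9² = 277 - 81 = 196
j = 14
Check: 9² + 14² = 81 + 196 = 277 ✓

277 = 9² + 14²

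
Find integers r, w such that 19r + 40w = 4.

Step 1: Check solvability.
gcd(19, 40) = 1
Since 1 divides 4, solutions exist.

Step 2: Apply extended Euclidean algorithm to find gcd.
We find integers such that 19*x0 + 40*y0 = 1

Step 3: Scale the particular solution.
Multiply by 4/1 = 4:
r = 76, w = -36

Step 4: Verify.
19*(76) + 40*(-36) = 4 = 4 ✓

r = 76, w = -36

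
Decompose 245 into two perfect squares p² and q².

We need to find integers p, q > 0 such that p² + q² = 245.
Trying p = 7: q² = 245 - 7² = 245 - 49 = 196
q = 14
Check: 7² + 14² = 49 + 196 = 245 ✓

245 = 7² + 14²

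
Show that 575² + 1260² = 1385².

Compute a² + b²:
575² + 1260² = 330625 + 1587600 = 1918225
Compute c²:
1385² = 1918225
Since 1918225 = 1918225, it is a Pythagorean triple.

Yes, it is a Pythagorean triple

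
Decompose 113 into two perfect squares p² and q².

We need to find integers p, q > 0 such that p² + q² = 113.
Trying p = 7: q² = 113 - 7² = 113 - 49 = 64
q = 8
Check: 7² + 8² = 49 + 64 = 113 ✓

113 = 7² + 8²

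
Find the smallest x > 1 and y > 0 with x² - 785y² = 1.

We seek the smallest positive integers (x, y) with x² - 785y² = 1, i.e., x² = 785y² + 1.
Try successive y values:
y = 1: x² = 785·1² + 1 = 786, not a perfect square
y = 2: x² = 785·2² + 1 = 3141, not a perfect square
y = 3: x² = 785·3² + 1 = 7066, not a perfect square
... continuing the search (or via continued fractions) ...
y = 56: x² = 785·56² + 1 = 2461761, x = 1569 ✓

Verify: 1569² - 785·56² = 2461761 - 2461760 = 1 ✓

x = 1569, y = 56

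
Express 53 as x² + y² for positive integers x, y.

We need to find integers x, y > 0 such that x² + y² = 53.
Trying x = 2: y² = 53 - 2² = 53 - 4 = 49
y = 7
Check: 2² + 7² = 4 + 49 = 53 ✓

53 = 2² + 7²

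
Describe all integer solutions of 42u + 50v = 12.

Step 1: Compute gcd(42, 50) = 2.
Since 2 divides 12, solutions exist.

Step 2: Find a particular solution using extended Euclidean algorithm.
We get u₀ = 36, v₀ = -30.
Check: 42*36 + 50*-30 = 12 = 12 ✓

Step 3: Write the general solution.
u = 36 + (50/2)t = 36 + 25t
v = -30 - (42/2)t = -30 - 21t
for any integer t.

u = 36 + 25t, v = -30 - 21t for integer t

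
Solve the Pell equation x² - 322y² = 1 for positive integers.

We seek the smallest positive integers (x, y) with x² - 322y² = 1, i.e., x² = 322y² + 1.
Try successive y values:
y = 1: x² = 322·1² + 1 = 323, not a perfect square
y = 2: x² = 322·2² + 1 = 1289, not a perfect square
y = 3: x² = 322·3² + 1 = 2899, not a perfect square
... continuing the search (or via continued fractions) ...
y = 18: x² = 322·18² + 1 = 104329, x = 323 ✓

Verify: 323² - 322·18² = 104329 - 104328 = 1 ✓

x = 323, y = 18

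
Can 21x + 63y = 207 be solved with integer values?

Step 1: Compute gcd(21, 63).
gcd(21, 63) = 21

Step 2: Check divisibility.
Does 21 divide 207? 207 = 21 x 9 + 18, so no.

By the theorem on linear Diophantine equations, 21x + 63y = 207 has integer solutions if and only if gcd(21, 63) divides 207. Since 21 does not divide 207, no solutions exist.

No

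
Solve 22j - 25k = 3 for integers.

Step 1: Check solvability.
gcd(22, 25) = 1
Since 1 divides 3, solutions exist.

Step 2: Apply extended Euclidean algorithm to find gcd.
We find integers such that 22*x0 + 25*y0 = 1

Step 3: Scale the particular solution.
Multiply by 3/1 = 3:
j = 24, k = 21

Step 4: Verify.
22*(24) - 25*(21) = 3 = 3 ✓

j = 24, k = 21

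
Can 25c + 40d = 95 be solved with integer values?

Step 1: Compute gcd(25, 40).
gcd(25, 40) = 5

Step 2: Check divisibility.
Does 5 divide 95? 95 = 5 x 19, so yes.

By the theorem on linear Diophantine equations, 25c + 40d = 95 has integer solutions if and only if gcd(25, 40) divides 95. Since 5 | 95, solutions exist.

Yes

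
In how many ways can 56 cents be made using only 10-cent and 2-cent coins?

We need non-negative integers (x, y) with 10x + 2y = 56.
For each x from 0 to 5, check if (56 - 10x) is a non-negative multiple of 2.
Solutions (x, y): (0,28), (1,23), (2,18), (3,13), ...
Count: 6

6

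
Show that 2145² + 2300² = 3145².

Compute a² + b² = 2145² + 2300² = 4601025 + 5290000 = 9891025
Compute c² = 3145² = 9891025
Since 9891025 = 9891025, confirmed.

Yes, it is a Pythagorean triple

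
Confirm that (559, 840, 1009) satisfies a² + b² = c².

Compute a² + b² = 559² + 840² = 312481 + 705600 = 1018081
Compute c² = 1009² = 1018081
Since 1018081 = 1018081, confirmed.

Yes, it is a Pythagorean triple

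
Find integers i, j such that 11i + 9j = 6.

Step 1: Check solvability.
gcd(11, 9) = 1
Since 1 divides 6, solutions exist.

Step 2: Apply extended Euclidean algorithm to find gcd.
We find integers such that 11*x0 + 9*y0 = 1

Step 3: Scale the particular solution.
Multiply by 6/1 = 6:
i = -24, j = 30

Step 4: Verify.
11*(-24) + 9*(30) = 6 = 6 ✓

i = -24, j = 30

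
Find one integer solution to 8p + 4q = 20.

Step 1: Check solvability.
gcd(8, 4) = 4
Since 4 divides 20, solutions exist.

Step 2: Apply extended Euclidean algorithm to find gcd.
We find integers such that 8*x0 + 4*y0 = 4

Step 3: Scale the particular solution.
Multiply by 20/4 = 5:
p = 0, q = 5

Step 4: Verify.
8*(0) + 4*(5) = 20 = 20 ✓

p = 0, q = 5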